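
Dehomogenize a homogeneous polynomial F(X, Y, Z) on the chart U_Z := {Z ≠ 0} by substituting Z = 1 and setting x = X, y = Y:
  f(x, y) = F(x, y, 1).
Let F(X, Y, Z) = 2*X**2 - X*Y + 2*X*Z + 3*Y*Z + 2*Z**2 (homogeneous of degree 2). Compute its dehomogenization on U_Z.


f(x, y) = 2*x**2 - x*y + 2*x + 3*y + 2

On U_Z we set Z = 1. Each monomial c·X^i·Y^j·Z^k in F becomes c·x^i·y^j·1^k = c·x^i·y^j.
Substituting Z = 1: F(X, Y, 1) = 2*x**2 - x*y + 2*x + 3*y + 2.
Note: deg(f) ≤ deg(F) = 2; strict inequality happens when F is divisible by Z (lost terms).


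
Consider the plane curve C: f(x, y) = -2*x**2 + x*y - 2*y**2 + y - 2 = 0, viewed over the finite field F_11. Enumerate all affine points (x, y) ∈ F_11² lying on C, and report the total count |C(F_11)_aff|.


Affine F_11-points: {(1, 5), (1, 7), (5, 6), (5, 8), (7, 5), (7, 10), (8, 3), (8, 7), (9, 6), (9, 10), (10, 3), (10, 8)}; count = 12.

For each of the 121 pairs (x, y) ∈ F_11², evaluate f(x, y) mod 11. Record the zeros.
  x = 0: [0↦9, 1↦8, 2↦3, 3↦5, 4↦3, 5↦8, 6↦9, 7↦6, 8↦10, 9↦10, 10↦6]  zeros at y ∈ ∅
  x = 1: [0↦7, 1↦7, 2↦3, 3↦6, 4↦5, 5↦0, 6↦2, 7↦0, 8↦5, 9↦6, 10↦3]  zeros at y ∈ {5, 7}
  x = 2: [0↦1, 1↦2, 2↦10, 3↦3, 4↦3, 5↦10, 6↦2, 7↦1, 8↦7, 9↦9, 10↦7]  zeros at y ∈ ∅
  x = 3: [0↦2, 1↦4, 2↦2, 3↦7, 4↦8, 5↦5, 6↦9, 7↦9, 8↦5, 9↦8, 10↦7]  zeros at y ∈ ∅
  x = 4: [0↦10, 1↦2, 2↦1, 3↦7, 4↦9, 5↦7, 6↦1, 7↦2, 8↦10, 9↦3, 10↦3]  zeros at y ∈ ∅
  x = 5: [0↦3, 1↦7, 2↦7, 3↦3, 4↦6, 5↦5, 6↦0, 7↦2, 8↦0, 9↦5, 10↦6]  zeros at y ∈ {6, 8}
  x = 6: [0↦3, 1↦8, 2↦9, 3↦6, 4↦10, 5↦10, 6↦6, 7↦9, 8↦8, 9↦3, 10↦5]  zeros at y ∈ ∅
  x = 7: [0↦10, 1↦5, 2↦7, 3↦5, 4↦10, 5↦0, 6↦8, 7↦1, 8↦1, 9↦8, 10↦0]  zeros at y ∈ {5, 10}
  x = 8: [0↦2, 1↦9, 2↦1, 3↦0, 4↦6, 5↦8, 6↦6, 7↦0, 8↦1, 9↦9, 10↦2]  zeros at y ∈ {3, 7}
  x = 9: [0↦1, 1↦9, 2↦2, 3↦2, 4↦9, 5↦1, 6↦0, 7↦6, 8↦8, 9↦6, 10↦0]  zeros at y ∈ {6, 10}
  x = 10: [0↦7, 1↦5, 2↦10, 3↦0, 4↦8, 5↦1, 6↦1, 7↦8, 8↦0, 9↦10, 10↦5]  zeros at y ∈ {3, 8}
Collecting zeros: affine points = {(1, 5), (1, 7), (5, 6), (5, 8), (7, 5), (7, 10), (8, 3), (8, 7), (9, 6), (9, 10), (10, 3), (10, 8)}.
Total count |C(F_11)_aff| = 12.


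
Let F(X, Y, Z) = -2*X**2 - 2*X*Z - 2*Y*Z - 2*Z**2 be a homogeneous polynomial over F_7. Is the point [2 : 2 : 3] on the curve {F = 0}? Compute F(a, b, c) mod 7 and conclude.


F(2,2,3) ≡ 6 (mod 7); P is NOT on the curve.

Evaluate F(2, 2, 3) term-by-term (mod 7).
  -2*X**2 ↦ -2·4·1·1 = -8
  -2*X*Z ↦ -2·2·1·3 = -12
  -2*Y*Z ↦ -2·1·2·3 = -12
  -2*Z**2 ↦ -2·1·1·9 = -18
Sum: F(2, 2, 3) = (-8) + (-12) + (-12) + (-18) = -50.
Reducing mod 7: -50 ≡ 6 (mod 7).
Since F(a, b, c) ≡ 6 ≠ 0 (mod 7), P does NOT lie on the curve.


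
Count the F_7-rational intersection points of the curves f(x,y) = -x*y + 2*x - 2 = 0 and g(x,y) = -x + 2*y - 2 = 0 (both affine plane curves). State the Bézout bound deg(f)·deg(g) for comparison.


Common zeros: {(3, 6), (6, 4)}; count = 2; Bézout bound = 2.

deg(f) = 2, deg(g) = 1, so Bézout bound = 2.
Scan x ∈ F_7. For each x, list the y ∈ F_7 with f(x, y) ≡ 0 and those with g(x, y) ≡ 0 (mod 7); the common zeros in that column are the intersection.
  x = 0: f ≡ 0 at y ∈ ∅; g ≡ 0 at y ∈ {1}; common: ∅.
  x = 1: f ≡ 0 at y ∈ {0}; g ≡ 0 at y ∈ {5}; common: ∅.
  x = 2: f ≡ 0 at y ∈ {1}; g ≡ 0 at y ∈ {2}; common: ∅.
  x = 3: f ≡ 0 at y ∈ {6}; g ≡ 0 at y ∈ {6}; common: {6}.
  x = 4: f ≡ 0 at y ∈ {5}; g ≡ 0 at y ∈ {3}; common: ∅.
  x = 5: f ≡ 0 at y ∈ {3}; g ≡ 0 at y ∈ {0}; common: ∅.
  x = 6: f ≡ 0 at y ∈ {4}; g ≡ 0 at y ∈ {4}; common: {4}.
Collecting: common zeros = {(3, 6), (6, 4)}, so the count is 2.
Comparison with the Bézout bound: 2 ≤ 2 = deg(f)·deg(g), as expected for curves with no common component (the bound is attained).


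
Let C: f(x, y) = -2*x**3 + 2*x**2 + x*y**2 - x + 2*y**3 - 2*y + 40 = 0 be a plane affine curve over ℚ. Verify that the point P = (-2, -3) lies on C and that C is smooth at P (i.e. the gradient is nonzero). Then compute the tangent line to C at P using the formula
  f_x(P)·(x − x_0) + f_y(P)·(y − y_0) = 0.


Tangent line at P: -24*x + 64*y + 144 = 0.

Step 1: f(-2, -3) = 0, so P lies on C.
Step 2: partial derivatives
  f_x(x, y) = -6*x**2 + 4*x + y**2 - 1, f_y(x, y) = 2*x*y + 6*y**2 - 2.
  f_x(P) = -24, f_y(P) = 64 (gradient nonzero, so P is smooth).
Step 3: tangent line at P: -24·(x − -2) + 64·(y − -3) = 0.
Expanding: -24*x + 64*y + 144 = 0.


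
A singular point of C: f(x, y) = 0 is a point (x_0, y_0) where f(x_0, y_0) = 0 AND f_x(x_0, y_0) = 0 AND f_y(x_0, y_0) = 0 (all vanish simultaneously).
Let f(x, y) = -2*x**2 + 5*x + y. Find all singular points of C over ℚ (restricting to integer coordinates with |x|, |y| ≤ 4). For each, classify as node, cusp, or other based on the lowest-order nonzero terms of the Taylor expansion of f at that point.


No singular points in the scanned grid; C is smooth there.

Compute partial derivatives:
  f_x = 5 - 4*x.
  f_y = 1.
f_y = 1 is a nonzero constant, so f_y never vanishes: no point (x, y) can satisfy f = f_x = f_y = 0. In particular no (x, y) ∈ {−4, ..., 4}² is singular; the curve is smooth.


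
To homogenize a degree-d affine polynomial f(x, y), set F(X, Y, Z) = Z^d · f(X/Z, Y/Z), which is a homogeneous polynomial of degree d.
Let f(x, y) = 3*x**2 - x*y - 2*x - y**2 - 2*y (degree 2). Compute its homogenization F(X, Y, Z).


F(X, Y, Z) = 3*X**2 - X*Y - 2*X*Z - Y**2 - 2*Y*Z

deg(f) = 2.
Substitute x = X/Z, y = Y/Z into f, then multiply by Z^2.
  monomial 3·x^2·y^0 ↦ 3·X^2·Y^0·Z^0.
  monomial -1·x^1·y^1 ↦ -1·X^1·Y^1·Z^0.
  monomial -2·x^1·y^0 ↦ -2·X^1·Y^0·Z^1.
  monomial -1·x^0·y^2 ↦ -1·X^0·Y^2·Z^0.
  monomial -2·x^0·y^1 ↦ -2·X^0·Y^1·Z^1.
Collecting: F(X, Y, Z) = 3*X**2 - X*Y - 2*X*Z - Y**2 - 2*Y*Z.


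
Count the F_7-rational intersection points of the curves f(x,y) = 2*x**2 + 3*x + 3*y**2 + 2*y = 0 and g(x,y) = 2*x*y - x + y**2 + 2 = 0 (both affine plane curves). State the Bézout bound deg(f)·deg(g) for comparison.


Common zeros: {(2, 0), (4, 1)}; count = 2; Bézout bound = 4.

deg(f) = 2, deg(g) = 2, so Bézout bound = 4.
Scan x ∈ F_7. For each x, list the y ∈ F_7 with f(x, y) ≡ 0 and those with g(x, y) ≡ 0 (mod 7); the common zeros in that column are the intersection.
  x = 0: f ≡ 0 at y ∈ {0, 4}; g ≡ 0 at y ∈ ∅; common: ∅.
  x = 1: f ≡ 0 at y ∈ {2}; g ≡ 0 at y ∈ {6}; common: ∅.
  x = 2: f ≡ 0 at y ∈ {0, 4}; g ≡ 0 at y ∈ {0, 3}; common: {0}.
  x = 3: f ≡ 0 at y ∈ {5, 6}; g ≡ 0 at y ∈ ∅; common: ∅.
  x = 4: f ≡ 0 at y ∈ {1, 3}; g ≡ 0 at y ∈ {1, 5}; common: {1}.
  x = 5: f ≡ 0 at y ∈ {1, 3}; g ≡ 0 at y ∈ {2}; common: ∅.
  x = 6: f ≡ 0 at y ∈ {5, 6}; g ≡ 0 at y ∈ ∅; common: ∅.
Collecting: common zeros = {(2, 0), (4, 1)}, so the count is 2.
Comparison with the Bézout bound: 2 ≤ 4 = deg(f)·deg(g), as expected for curves with no common component (the affine F_7-count falls short of the bound because intersections may lie at infinity, over extension fields, or carry multiplicity).


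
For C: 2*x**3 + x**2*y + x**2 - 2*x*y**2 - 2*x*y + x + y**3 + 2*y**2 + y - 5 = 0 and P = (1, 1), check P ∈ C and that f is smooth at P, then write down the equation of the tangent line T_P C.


Tangent line at P: 7*x + 3*y - 10 = 0.

Step 1: f(1, 1) = 0, so P lies on C.
Step 2: partial derivatives
  f_x(x, y) = 6*x**2 + 2*x*y + 2*x - 2*y**2 - 2*y + 1, f_y(x, y) = x**2 - 4*x*y - 2*x + 3*y**2 + 4*y + 1.
  f_x(P) = 7, f_y(P) = 3 (gradient nonzero, so P is smooth).
Step 3: tangent line at P: 7·(x − 1) + 3·(y − 1) = 0.
Expanding: 7*x + 3*y - 10 = 0.


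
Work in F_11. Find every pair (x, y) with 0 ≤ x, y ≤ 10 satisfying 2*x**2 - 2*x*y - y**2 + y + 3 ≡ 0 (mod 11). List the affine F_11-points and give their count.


Affine F_11-points: {(2, 0), (2, 8), (6, 3), (6, 8), (7, 4), (7, 5), (8, 3), (8, 4), (9, 0), (9, 5)}; count = 10.

For each of the 121 pairs (x, y) ∈ F_11², evaluate f(x, y) mod 11. Record the zeros.
  x = 0: [0↦3, 1↦3, 2↦1, 3↦8, 4↦2, 5↦5, 6↦6, 7↦5, 8↦2, 9↦8, 10↦1]  zeros at y ∈ ∅
  x = 1: [0↦5, 1↦3, 2↦10, 3↦4, 4↦7, 5↦8, 6↦7, 7↦4, 8↦10, 9↦3, 10↦5]  zeros at y ∈ ∅
  x = 2: [0↦0, 1↦7, 2↦1, 3↦4, 4↦5, 5↦4, 6↦1, 7↦7, 8↦0, 9↦2, 10↦2]  zeros at y ∈ {0, 8}
  x = 3: [0↦10, 1↦4, 2↦7, 3↦8, 4↦7, 5↦4, 6↦10, 7↦3, 8↦5, 9↦5, 10↦3]  zeros at y ∈ ∅
  x = 4: [0↦2, 1↦5, 2↦6, 3↦5, 4↦2, 5↦8, 6↦1, 7↦3, 8↦3, 9↦1, 10↦8]  zeros at y ∈ ∅
  x = 5: [0↦9, 1↦10, 2↦9, 3↦6, 4↦1, 5↦5, 6↦7, 7↦7, 8↦5, 9↦1, 10↦6]  zeros at y ∈ ∅
  x = 6: [0↦9, 1↦8, 2↦5, 3↦0, 4↦4, 5↦6, 6↦6, 7↦4, 8↦0, 9↦5, 10↦8]  zeros at y ∈ {3, 8}
  x = 7: [0↦2, 1↦10, 2↦5, 3↦9, 4↦0, 5↦0, 6↦9, 7↦5, 8↦10, 9↦2, 10↦3]  zeros at y ∈ {4, 5}
  x = 8: [0↦10, 1↦5, 2↦9, 3↦0, 4↦0, 5↦9, 6↦5, 7↦10, 8↦2, 9↦3, 10↦2]  zeros at y ∈ {3, 4}
  x = 9: [0↦0, 1↦4, 2↦6, 3↦6, 4↦4, 5↦0, 6↦5, 7↦8, 8↦9, 9↦8, 10↦5]  zeros at y ∈ {0, 5}
  x = 10: [0↦5, 1↦7, 2↦7, 3↦5, 4↦1, 5↦6, 6↦9, 7↦10, 8↦9, 9↦6, 10↦1]  zeros at y ∈ ∅
Collecting zeros: affine points = {(2, 0), (2, 8), (6, 3), (6, 8), (7, 4), (7, 5), (8, 3), (8, 4), (9, 0), (9, 5)}.
Total count |C(F_11)_aff| = 10.


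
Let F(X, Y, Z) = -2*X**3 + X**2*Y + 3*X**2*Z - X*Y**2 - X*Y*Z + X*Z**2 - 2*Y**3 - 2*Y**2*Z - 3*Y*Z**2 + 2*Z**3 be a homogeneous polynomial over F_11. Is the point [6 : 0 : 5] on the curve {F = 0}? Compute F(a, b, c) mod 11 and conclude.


F(6,0,5) ≡ 2 (mod 11); P is NOT on the curve.

Evaluate F(6, 0, 5) term-by-term (mod 11).
  -2*X**3 ↦ -2·216·1·1 = -432
  X**2*Y ↦ 1·36·0·1 = 0
  3*X**2*Z ↦ 3·36·1·5 = 540
  -X*Y**2 ↦ -1·6·0·1 = 0
  -X*Y*Z ↦ -1·6·0·5 = 0
  X*Z**2 ↦ 1·6·1·25 = 150
  -2*Y**3 ↦ -2·1·0·1 = 0
  -2*Y**2*Z ↦ -2·1·0·5 = 0
  -3*Y*Z**2 ↦ -3·1·0·25 = 0
  2*Z**3 ↦ 2·1·1·125 = 250
Sum: F(6, 0, 5) = (-432) + (0) + (540) + (0) + (0) + (150) + (0) + (0) + (0) + (250) = 508.
Reducing mod 11: 508 ≡ 2 (mod 11).
Since F(a, b, c) ≡ 2 ≠ 0 (mod 11), P does NOT lie on the curve.


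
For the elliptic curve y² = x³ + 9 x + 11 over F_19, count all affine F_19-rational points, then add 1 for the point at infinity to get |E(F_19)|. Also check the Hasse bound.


Affine points = {(0, 7), (0, 12), (4, 4), (4, 15), (8, 5), (8, 14), (9, 2), (9, 17), (11, 4), (11, 15), (12, 2), (12, 17), (13, 8), (13, 11), (15, 5), (15, 14), (17, 2), (17, 17), (18, 1), (18, 18)}; affine count = 20; |E(F_19)| = 21.

Discriminant check: Δ ∝ 4a³ + 27b² = 4·9³ + 27·11² = 4·729 + 27·121 ≡ 8 (mod 19). Nonzero ⇒ E is nonsingular.
For each x ∈ F_19, compute rhs = x³ + 9·x + 11 mod 19, then count y ∈ F_19 with y² ≡ rhs.
  x = 0: rhs = 11, matching y values: 7, 12 (2 points).
  x = 1: rhs = 2, matching y values: none (0 points).
  x = 2: rhs = 18, matching y values: none (0 points).
  x = 3: rhs = 8, matching y values: none (0 points).
  x = 4: rhs = 16, matching y values: 4, 15 (2 points).
  x = 5: rhs = 10, matching y values: none (0 points).
  x = 6: rhs = 15, matching y values: none (0 points).
  x = 7: rhs = 18, matching y values: none (0 points).
  x = 8: rhs = 6, matching y values: 5, 14 (2 points).
  x = 9: rhs = 4, matching y values: 2, 17 (2 points).
  x = 10: rhs = 18, matching y values: none (0 points).
  x = 11: rhs = 16, matching y values: 4, 15 (2 points).
  x = 12: rhs = 4, matching y values: 2, 17 (2 points).
  x = 13: rhs = 7, matching y values: 8, 11 (2 points).
  x = 14: rhs = 12, matching y values: none (0 points).
  x = 15: rhs = 6, matching y values: 5, 14 (2 points).
  x = 16: rhs = 14, matching y values: none (0 points).
  x = 17: rhs = 4, matching y values: 2, 17 (2 points).
  x = 18: rhs = 1, matching y values: 1, 18 (2 points).
Total affine count: 20.
Full point count |E(F_19)| = 20 + 1 = 21.
Hasse bound: |21 − (19+1)| = |1| = 1 ≤ 2√19 ≈ 8.7178 ✓.


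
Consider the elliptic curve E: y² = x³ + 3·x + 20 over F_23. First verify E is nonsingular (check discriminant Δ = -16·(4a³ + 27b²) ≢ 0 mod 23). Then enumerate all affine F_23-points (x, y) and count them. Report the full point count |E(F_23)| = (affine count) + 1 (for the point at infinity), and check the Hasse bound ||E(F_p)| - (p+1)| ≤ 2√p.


Affine points = {(1, 1), (1, 22), (4, 2), (4, 21), (6, 1), (6, 22), (7, 4), (7, 19), (8, 2), (8, 21), (11, 2), (11, 21), (12, 6), (12, 17), (13, 5), (13, 18), (14, 0), (15, 6), (15, 17), (16, 1), (16, 22), (17, 4), (17, 19), (18, 8), (18, 15), (19, 6), (19, 17), (21, 11), (21, 12), (22, 4), (22, 19)}; affine count = 31; |E(F_23)| = 32.

Discriminant check: Δ ∝ 4a³ + 27b² = 4·3³ + 27·20² = 4·27 + 27·400 ≡ 6 (mod 23). Nonzero ⇒ E is nonsingular.
For each x ∈ F_23, compute rhs = x³ + 3·x + 20 mod 23, then count y ∈ F_23 with y² ≡ rhs.
  x = 0: rhs = 20, matching y values: none (0 points).
  x = 1: rhs = 1, matching y values: 1, 22 (2 points).
  x = 2: rhs = 11, matching y values: none (0 points).
  x = 3: rhs = 10, matching y values: none (0 points).
  x = 4: rhs = 4, matching y values: 2, 21 (2 points).
  x = 5: rhs = 22, matching y values: none (0 points).
  x = 6: rhs = 1, matching y values: 1, 22 (2 points).
  x = 7: rhs = 16, matching y values: 4, 19 (2 points).
  x = 8: rhs = 4, matching y values: 2, 21 (2 points).
  x = 9: rhs = 17, matching y values: none (0 points).
  x = 10: rhs = 15, matching y values: none (0 points).
  x = 11: rhs = 4, matching y values: 2, 21 (2 points).
  x = 12: rhs = 13, matching y values: 6, 17 (2 points).
  x = 13: rhs = 2, matching y values: 5, 18 (2 points).
  x = 14: rhs = 0, matching y values: 0 (1 points).
  x = 15: rhs = 13, matching y values: 6, 17 (2 points).
  x = 16: rhs = 1, matching y values: 1, 22 (2 points).
  x = 17: rhs = 16, matching y values: 4, 19 (2 points).
  x = 18: rhs = 18, matching y values: 8, 15 (2 points).
  x = 19: rhs = 13, matching y values: 6, 17 (2 points).
  x = 20: rhs = 7, matching y values: none (0 points).
  x = 21: rhs = 6, matching y values: 11, 12 (2 points).
  x = 22: rhs = 16, matching y values: 4, 19 (2 points).
Total affine count: 31.
Full point count |E(F_23)| = 31 + 1 = 32.
Hasse bound: |32 − (23+1)| = |8| = 8 ≤ 2√23 ≈ 9.5917 ✓.


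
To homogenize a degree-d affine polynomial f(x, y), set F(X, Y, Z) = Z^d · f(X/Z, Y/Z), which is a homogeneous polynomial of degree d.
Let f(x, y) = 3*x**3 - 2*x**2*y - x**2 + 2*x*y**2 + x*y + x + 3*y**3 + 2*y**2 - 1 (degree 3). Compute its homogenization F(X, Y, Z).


F(X, Y, Z) = 3*X**3 - 2*X**2*Y - X**2*Z + 2*X*Y**2 + X*Y*Z + X*Z**2 + 3*Y**3 + 2*Y**2*Z - Z**3

deg(f) = 3.
Substitute x = X/Z, y = Y/Z into f, then multiply by Z^3.
  monomial 3·x^3·y^0 ↦ 3·X^3·Y^0·Z^0.
  monomial -2·x^2·y^1 ↦ -2·X^2·Y^1·Z^0.
  monomial -1·x^2·y^0 ↦ -1·X^2·Y^0·Z^1.
  monomial 2·x^1·y^2 ↦ 2·X^1·Y^2·Z^0.
  monomial 1·x^1·y^1 ↦ 1·X^1·Y^1·Z^1.
  monomial 1·x^1·y^0 ↦ 1·X^1·Y^0·Z^2.
  monomial 3·x^0·y^3 ↦ 3·X^0·Y^3·Z^0.
  monomial 2·x^0·y^2 ↦ 2·X^0·Y^2·Z^1.
  monomial -1·x^0·y^0 ↦ -1·X^0·Y^0·Z^3.
Collecting: F(X, Y, Z) = 3*X**3 - 2*X**2*Y - X**2*Z + 2*X*Y**2 + X*Y*Z + X*Z**2 + 3*Y**3 + 2*Y**2*Z - Z**3.


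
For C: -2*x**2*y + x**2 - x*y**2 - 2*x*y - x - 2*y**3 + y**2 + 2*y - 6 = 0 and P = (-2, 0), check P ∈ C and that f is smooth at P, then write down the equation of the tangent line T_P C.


Tangent line at P: -5*x - 2*y - 10 = 0.

Step 1: f(-2, 0) = 0, so P lies on C.
Step 2: partial derivatives
  f_x(x, y) = -4*x*y + 2*x - y**2 - 2*y - 1, f_y(x, y) = -2*x**2 - 2*x*y - 2*x - 6*y**2 + 2*y + 2.
  f_x(P) = -5, f_y(P) = -2 (gradient nonzero, so P is smooth).
Step 3: tangent line at P: -5·(x − -2) + -2·(y − 0) = 0.
Expanding: -5*x - 2*y - 10 = 0.


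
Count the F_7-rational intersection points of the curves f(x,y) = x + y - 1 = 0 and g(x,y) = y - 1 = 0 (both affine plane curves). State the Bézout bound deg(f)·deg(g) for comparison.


Common zeros: {(0, 1)}; count = 1; Bézout bound = 1.

deg(f) = 1, deg(g) = 1, so Bézout bound = 1.
Scan x ∈ F_7. For each x, list the y ∈ F_7 with f(x, y) ≡ 0 and those with g(x, y) ≡ 0 (mod 7); the common zeros in that column are the intersection.
  x = 0: f ≡ 0 at y ∈ {1}; g ≡ 0 at y ∈ {1}; common: {1}.
  x = 1: f ≡ 0 at y ∈ {0}; g ≡ 0 at y ∈ {1}; common: ∅.
  x = 2: f ≡ 0 at y ∈ {6}; g ≡ 0 at y ∈ {1}; common: ∅.
  x = 3: f ≡ 0 at y ∈ {5}; g ≡ 0 at y ∈ {1}; common: ∅.
  x = 4: f ≡ 0 at y ∈ {4}; g ≡ 0 at y ∈ {1}; common: ∅.
  x = 5: f ≡ 0 at y ∈ {3}; g ≡ 0 at y ∈ {1}; common: ∅.
  x = 6: f ≡ 0 at y ∈ {2}; g ≡ 0 at y ∈ {1}; common: ∅.
Collecting: common zeros = {(0, 1)}, so the count is 1.
Comparison with the Bézout bound: 1 ≤ 1 = deg(f)·deg(g), as expected for curves with no common component (the bound is attained).


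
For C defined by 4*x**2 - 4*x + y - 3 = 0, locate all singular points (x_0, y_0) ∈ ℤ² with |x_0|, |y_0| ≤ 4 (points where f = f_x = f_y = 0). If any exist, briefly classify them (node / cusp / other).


No singular points in the scanned grid; C is smooth there.

Compute partial derivatives:
  f_x = 8*x - 4.
  f_y = 1.
f_y = 1 is a nonzero constant, so f_y never vanishes: no point (x, y) can satisfy f = f_x = f_y = 0. In particular no (x, y) ∈ {−4, ..., 4}² is singular; the curve is smooth.


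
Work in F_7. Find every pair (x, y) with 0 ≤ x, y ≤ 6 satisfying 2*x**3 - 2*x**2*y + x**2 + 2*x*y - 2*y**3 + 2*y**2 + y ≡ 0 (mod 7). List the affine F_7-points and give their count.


Affine F_7-points: {(0, 0), (3, 0), (3, 4), (5, 2)}; count = 4.

For each of the 49 pairs (x, y) ∈ F_7², evaluate f(x, y) mod 7. Record the zeros.
  x = 0: [0↦0, 1↦1, 2↦1, 3↦2, 4↦6, 5↦1, 6↦3]  zeros at y ∈ {0}
  x = 1: [0↦3, 1↦4, 2↦4, 3↦5, 4↦2, 5↦4, 6↦6]  zeros at y ∈ ∅
  x = 2: [0↦6, 1↦3, 2↦6, 3↦3, 4↦3, 5↦1, 6↦6]  zeros at y ∈ ∅
  x = 3: [0↦0, 1↦3, 2↦5, 3↦1, 4↦0, 5↦4, 6↦1]  zeros at y ∈ {0, 4}
  x = 4: [0↦4, 1↦2, 2↦6, 3↦4, 4↦5, 5↦4, 6↦3]  zeros at y ∈ ∅
  x = 5: [0↦2, 1↦5, 2↦0, 3↦3, 4↦2, 5↦6, 6↦3]  zeros at y ∈ {2}
  x = 6: [0↦6, 1↦3, 2↦6, 3↦3, 4↦3, 5↦1, 6↦6]  zeros at y ∈ ∅
Collecting zeros: affine points = {(0, 0), (3, 0), (3, 4), (5, 2)}.
Total count |C(F_7)_aff| = 4.


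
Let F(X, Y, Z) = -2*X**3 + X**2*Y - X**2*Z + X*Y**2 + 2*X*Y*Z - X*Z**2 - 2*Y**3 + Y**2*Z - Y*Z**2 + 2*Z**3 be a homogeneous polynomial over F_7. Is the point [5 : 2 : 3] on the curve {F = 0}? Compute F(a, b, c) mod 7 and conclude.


F(5,2,3) ≡ 2 (mod 7); P is NOT on the curve.

Evaluate F(5, 2, 3) term-by-term (mod 7).
  -2*X**3 ↦ -2·125·1·1 = -250
  X**2*Y ↦ 1·25·2·1 = 50
  -X**2*Z ↦ -1·25·1·3 = -75
  X*Y**2 ↦ 1·5·4·1 = 20
  2*X*Y*Z ↦ 2·5·2·3 = 60
  -X*Z**2 ↦ -1·5·1·9 = -45
  -2*Y**3 ↦ -2·1·8·1 = -16
  Y**2*Z ↦ 1·1·4·3 = 12
  -Y*Z**2 ↦ -1·1·2·9 = -18
  2*Z**3 ↦ 2·1·1·27 = 54
Sum: F(5, 2, 3) = (-250) + (50) + (-75) + (20) + (60) + (-45) + (-16) + (12) + (-18) + (54) = -208.
Reducing mod 7: -208 ≡ 2 (mod 7).
Since F(a, b, c) ≡ 2 ≠ 0 (mod 7), P does NOT lie on the curve.


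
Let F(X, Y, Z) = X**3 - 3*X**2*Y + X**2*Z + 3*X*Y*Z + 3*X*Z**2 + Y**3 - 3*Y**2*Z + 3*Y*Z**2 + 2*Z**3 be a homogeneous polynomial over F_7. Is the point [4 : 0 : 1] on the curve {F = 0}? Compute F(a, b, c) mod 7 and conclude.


F(4,0,1) ≡ 3 (mod 7); P is NOT on the curve.

Evaluate F(4, 0, 1) term-by-term (mod 7).
  X**3 ↦ 1·64·1·1 = 64
  -3*X**2*Y ↦ -3·16·0·1 = 0
  X**2*Z ↦ 1·16·1·1 = 16
  3*X*Y*Z ↦ 3·4·0·1 = 0
  3*X*Z**2 ↦ 3·4·1·1 = 12
  Y**3 ↦ 1·1·0·1 = 0
  -3*Y**2*Z ↦ -3·1·0·1 = 0
  3*Y*Z**2 ↦ 3·1·0·1 = 0
  2*Z**3 ↦ 2·1·1·1 = 2
Sum: F(4, 0, 1) = (64) + (0) + (16) + (0) + (12) + (0) + (0) + (0) + (2) = 94.
Reducing mod 7: 94 ≡ 3 (mod 7).
Since F(a, b, c) ≡ 3 ≠ 0 (mod 7), P does NOT lie on the curve.


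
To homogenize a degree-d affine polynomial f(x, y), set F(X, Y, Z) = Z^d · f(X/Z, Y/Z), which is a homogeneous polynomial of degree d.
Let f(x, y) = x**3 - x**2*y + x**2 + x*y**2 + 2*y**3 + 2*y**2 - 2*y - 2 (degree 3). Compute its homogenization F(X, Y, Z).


F(X, Y, Z) = X**3 - X**2*Y + X**2*Z + X*Y**2 + 2*Y**3 + 2*Y**2*Z - 2*Y*Z**2 - 2*Z**3

deg(f) = 3.
Substitute x = X/Z, y = Y/Z into f, then multiply by Z^3.
  monomial 1·x^3·y^0 ↦ 1·X^3·Y^0·Z^0.
  monomial -1·x^2·y^1 ↦ -1·X^2·Y^1·Z^0.
  monomial 1·x^2·y^0 ↦ 1·X^2·Y^0·Z^1.
  monomial 1·x^1·y^2 ↦ 1·X^1·Y^2·Z^0.
  monomial 2·x^0·y^3 ↦ 2·X^0·Y^3·Z^0.
  monomial 2·x^0·y^2 ↦ 2·X^0·Y^2·Z^1.
  monomial -2·x^0·y^1 ↦ -2·X^0·Y^1·Z^2.
  monomial -2·x^0·y^0 ↦ -2·X^0·Y^0·Z^3.
Collecting: F(X, Y, Z) = X**3 - X**2*Y + X**2*Z + X*Y**2 + 2*Y**3 + 2*Y**2*Z - 2*Y*Z**2 - 2*Z**3.


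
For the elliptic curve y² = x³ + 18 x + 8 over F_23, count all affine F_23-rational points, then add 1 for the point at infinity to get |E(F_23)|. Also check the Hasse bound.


Affine points = {(0, 10), (0, 13), (1, 2), (1, 21), (2, 11), (2, 12), (4, 11), (4, 12), (5, 4), (5, 19), (9, 5), (9, 18), (13, 1), (13, 22), (17, 11), (17, 12), (18, 0), (22, 9), (22, 14)}; affine count = 19; |E(F_23)| = 20.

Discriminant check: Δ ∝ 4a³ + 27b² = 4·18³ + 27·8² = 4·5832 + 27·64 ≡ 9 (mod 23). Nonzero ⇒ E is nonsingular.
For each x ∈ F_23, compute rhs = x³ + 18·x + 8 mod 23, then count y ∈ F_23 with y² ≡ rhs.
  x = 0: rhs = 8, matching y values: 10, 13 (2 points).
  x = 1: rhs = 4, matching y values: 2, 21 (2 points).
  x = 2: rhs = 6, matching y values: 11, 12 (2 points).
  x = 3: rhs = 20, matching y values: none (0 points).
  x = 4: rhs = 6, matching y values: 11, 12 (2 points).
  x = 5: rhs = 16, matching y values: 4, 19 (2 points).
  x = 6: rhs = 10, matching y values: none (0 points).
  x = 7: rhs = 17, matching y values: none (0 points).
  x = 8: rhs = 20, matching y values: none (0 points).
  x = 9: rhs = 2, matching y values: 5, 18 (2 points).
  x = 10: rhs = 15, matching y values: none (0 points).
  x = 11: rhs = 19, matching y values: none (0 points).
  x = 12: rhs = 20, matching y values: none (0 points).
  x = 13: rhs = 1, matching y values: 1, 22 (2 points).
  x = 14: rhs = 14, matching y values: none (0 points).
  x = 15: rhs = 19, matching y values: none (0 points).
  x = 16: rhs = 22, matching y values: none (0 points).
  x = 17: rhs = 6, matching y values: 11, 12 (2 points).
  x = 18: rhs = 0, matching y values: 0 (1 points).
  x = 19: rhs = 10, matching y values: none (0 points).
  x = 20: rhs = 19, matching y values: none (0 points).
  x = 21: rhs = 10, matching y values: none (0 points).
  x = 22: rhs = 12, matching y values: 9, 14 (2 points).
Total affine count: 19.
Full point count |E(F_23)| = 19 + 1 = 20.
Hasse bound: |20 − (23+1)| = |-4| = 4 ≤ 2√23 ≈ 9.5917 ✓.


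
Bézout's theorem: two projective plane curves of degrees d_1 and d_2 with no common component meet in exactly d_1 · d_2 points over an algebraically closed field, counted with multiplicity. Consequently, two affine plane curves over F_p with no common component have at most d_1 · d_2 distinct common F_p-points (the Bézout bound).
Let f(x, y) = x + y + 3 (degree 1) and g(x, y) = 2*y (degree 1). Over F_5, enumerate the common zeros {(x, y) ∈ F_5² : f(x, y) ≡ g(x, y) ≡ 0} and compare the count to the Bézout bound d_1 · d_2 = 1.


Common zeros: {(2, 0)}; count = 1; Bézout bound = 1.

deg(f) = 1, deg(g) = 1, so Bézout bound = 1.
Scan x ∈ F_5. For each x, list the y ∈ F_5 with f(x, y) ≡ 0 and those with g(x, y) ≡ 0 (mod 5); the common zeros in that column are the intersection.
  x = 0: f ≡ 0 at y ∈ {2}; g ≡ 0 at y ∈ {0}; common: ∅.
  x = 1: f ≡ 0 at y ∈ {1}; g ≡ 0 at y ∈ {0}; common: ∅.
  x = 2: f ≡ 0 at y ∈ {0}; g ≡ 0 at y ∈ {0}; common: {0}.
  x = 3: f ≡ 0 at y ∈ {4}; g ≡ 0 at y ∈ {0}; common: ∅.
  x = 4: f ≡ 0 at y ∈ {3}; g ≡ 0 at y ∈ {0}; common: ∅.
Collecting: common zeros = {(2, 0)}, so the count is 1.
Comparison with the Bézout bound: 1 ≤ 1 = deg(f)·deg(g), as expected for curves with no common component (the bound is attained).


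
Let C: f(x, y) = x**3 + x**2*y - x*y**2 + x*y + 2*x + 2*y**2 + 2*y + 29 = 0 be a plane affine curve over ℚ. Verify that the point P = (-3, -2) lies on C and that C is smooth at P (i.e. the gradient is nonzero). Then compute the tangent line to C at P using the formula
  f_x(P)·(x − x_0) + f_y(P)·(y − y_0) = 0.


Tangent line at P: 35*x - 12*y + 81 = 0.

Step 1: f(-3, -2) = 0, so P lies on C.
Step 2: partial derivatives
  f_x(x, y) = 3*x**2 + 2*x*y - y**2 + y + 2, f_y(x, y) = x**2 - 2*x*y + x + 4*y + 2.
  f_x(P) = 35, f_y(P) = -12 (gradient nonzero, so P is smooth).
Step 3: tangent line at P: 35·(x − -3) + -12·(y − -2) = 0.
Expanding: 35*x - 12*y + 81 = 0.


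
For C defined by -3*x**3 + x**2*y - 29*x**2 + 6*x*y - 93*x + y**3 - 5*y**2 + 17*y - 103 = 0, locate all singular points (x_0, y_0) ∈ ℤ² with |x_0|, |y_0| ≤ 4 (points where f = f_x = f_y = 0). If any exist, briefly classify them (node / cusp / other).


Singular points: {(-3, 2)}; classification: cusp.

Compute partial derivatives:
  f_x = -9*x**2 + 2*x*y - 58*x + 6*y - 93.
  f_y = x**2 + 6*x + 3*y**2 - 10*y + 17.
Scan x_0 ∈ {−4, ..., 4}. For each x_0, f_y(x_0, y) is a polynomial in y; find its integer roots y ∈ {−4, ..., 4}, then test f_x and f at those candidates.
  x = -4: f_y(-4, y) = 3*y**2 - 10*y + 9; no integer root y with |y| ≤ 4.
  x = -3: f_y(-3, y) = 3*y**2 - 10*y + 8; vanishes at y ∈ {2}. (-3, 2): f_x = 0, f = 0 — SINGULAR.
  x = -2: f_y(-2, y) = 3*y**2 - 10*y + 9; no integer root y with |y| ≤ 4.
  x = -1: f_y(-1, y) = 3*y**2 - 10*y + 12; no integer root y with |y| ≤ 4.
  x = 0: f_y(0, y) = 3*y**2 - 10*y + 17; no integer root y with |y| ≤ 4.
  x = 1: f_y(1, y) = 3*y**2 - 10*y + 24; no integer root y with |y| ≤ 4.
  x = 2: f_y(2, y) = 3*y**2 - 10*y + 33; no integer root y with |y| ≤ 4.
  x = 3: f_y(3, y) = 3*y**2 - 10*y + 44; no integer root y with |y| ≤ 4.
  x = 4: f_y(4, y) = 3*y**2 - 10*y + 57; no integer root y with |y| ≤ 4.
Only singular point on the grid: (-3, 2).
Classify: substitute x = -3 + u, y = 2 + v and expand: f = -3*u**3 + u**2*v + v**3 + v**2.
No constant or linear terms (consistent with a singular point). Quadratic part: v**2. Cubic part: -3*u**3 + u**2*v + v**3.
The quadratic part v**2 is a perfect square, so there is a single (double) tangent line v = 0, i.e. y = 2. Restricting the cubic part to that line (v = 0) leaves -3*u**3 ≠ 0, so f is not divisible by v and the branch is v² ≈ 3*u**3 to lowest order — this is a cusp.
Classification: cusp.


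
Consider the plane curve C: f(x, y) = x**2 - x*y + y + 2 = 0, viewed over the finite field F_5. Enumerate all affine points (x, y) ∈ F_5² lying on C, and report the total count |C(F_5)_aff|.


Affine F_5-points: {(0, 3), (2, 1), (3, 3), (4, 1)}; count = 4.

For each of the 25 pairs (x, y) ∈ F_5², evaluate f(x, y) mod 5. Record the zeros.
  x = 0: [0↦2, 1↦3, 2↦4, 3↦0, 4↦1]  zeros at y ∈ {3}
  x = 1: [0↦3, 1↦3, 2↦3, 3↦3, 4↦3]  zeros at y ∈ ∅
  x = 2: [0↦1, 1↦0, 2↦4, 3↦3, 4↦2]  zeros at y ∈ {1}
  x = 3: [0↦1, 1↦4, 2↦2, 3↦0, 4↦3]  zeros at y ∈ {3}
  x = 4: [0↦3, 1↦0, 2↦2, 3↦4, 4↦1]  zeros at y ∈ {1}
Collecting zeros: affine points = {(0, 3), (2, 1), (3, 3), (4, 1)}.
Total count |C(F_5)_aff| = 4.


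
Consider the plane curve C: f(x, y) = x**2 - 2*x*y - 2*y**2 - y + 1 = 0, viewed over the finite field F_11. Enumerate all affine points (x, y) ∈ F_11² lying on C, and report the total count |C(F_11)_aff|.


Affine F_11-points: {(0, 6), (0, 10), (1, 6), (1, 9), (6, 1), (6, 9), (7, 1), (7, 8), (9, 8), (9, 10)}; count = 10.

For each of the 121 pairs (x, y) ∈ F_11², evaluate f(x, y) mod 11. Record the zeros.
  x = 0: [0↦1, 1↦9, 2↦2, 3↦2, 4↦9, 5↦1, 6↦0, 7↦6, 8↦8, 9↦6, 10↦0]  zeros at y ∈ {6, 10}
  x = 1: [0↦2, 1↦8, 2↦10, 3↦8, 4↦2, 5↦3, 6↦0, 7↦4, 8↦4, 9↦0, 10↦3]  zeros at y ∈ {6, 9}
  x = 2: [0↦5, 1↦9, 2↦9, 3↦5, 4↦8, 5↦7, 6↦2, 7↦4, 8↦2, 9↦7, 10↦8]  zeros at y ∈ ∅
  x = 3: [0↦10, 1↦1, 2↦10, 3↦4, 4↦5, 5↦2, 6↦6, 7↦6, 8↦2, 9↦5, 10↦4]  zeros at y ∈ ∅
  x = 4: [0↦6, 1↦6, 2↦2, 3↦5, 4↦4, 5↦10, 6↦1, 7↦10, 8↦4, 9↦5, 10↦2]  zeros at y ∈ ∅
  x = 5: [0↦4, 1↦2, 2↦7, 3↦8, 4↦5, 5↦9, 6↦9, 7↦5, 8↦8, 9↦7, 10↦2]  zeros at y ∈ ∅
  x = 6: [0↦4, 1↦0, 2↦3, 3↦2, 4↦8, 5↦10, 6↦8, 7↦2, 8↦3, 9↦0, 10↦4]  zeros at y ∈ {1, 9}
  x = 7: [0↦6, 1↦0, 2↦1, 3↦9, 4↦2, 5↦2, 6↦9, 7↦1, 8↦0, 9↦6, 10↦8]  zeros at y ∈ {1, 8}
  x = 8: [0↦10, 1↦2, 2↦1, 3↦7, 4↦9, 5↦7, 6↦1, 7↦2, 8↦10, 9↦3, 10↦3]  zeros at y ∈ ∅
  x = 9: [0↦5, 1↦6, 2↦3, 3↦7, 4↦7, 5↦3, 6↦6, 7↦5, 8↦0, 9↦2, 10↦0]  zeros at y ∈ {8, 10}
  x = 10: [0↦2, 1↦1, 2↦7, 3↦9, 4↦7, 5↦1, 6↦2, 7↦10, 8↦3, 9↦3, 10↦10]  zeros at y ∈ ∅
Collecting zeros: affine points = {(0, 6), (0, 10), (1, 6), (1, 9), (6, 1), (6, 9), (7, 1), (7, 8), (9, 8), (9, 10)}.
Total count |C(F_11)_aff| = 10.


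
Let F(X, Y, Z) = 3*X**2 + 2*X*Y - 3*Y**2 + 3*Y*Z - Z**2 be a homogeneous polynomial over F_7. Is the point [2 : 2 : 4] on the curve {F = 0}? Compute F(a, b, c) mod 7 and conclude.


F(2,2,4) ≡ 2 (mod 7); P is NOT on the curve.

Evaluate F(2, 2, 4) term-by-term (mod 7).
  3*X**2 ↦ 3·4·1·1 = 12
  2*X*Y ↦ 2·2·2·1 = 8
  -3*Y**2 ↦ -3·1·4·1 = -12
  3*Y*Z ↦ 3·1·2·4 = 24
  -Z**2 ↦ -1·1·1·16 = -16
Sum: F(2, 2, 4) = (12) + (8) + (-12) + (24) + (-16) = 16.
Reducing mod 7: 16 ≡ 2 (mod 7).
Since F(a, b, c) ≡ 2 ≠ 0 (mod 7), P does NOT lie on the curve.


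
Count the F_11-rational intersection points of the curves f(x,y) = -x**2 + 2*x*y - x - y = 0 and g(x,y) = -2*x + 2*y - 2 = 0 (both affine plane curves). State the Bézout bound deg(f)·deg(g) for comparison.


Common zeros: {(1, 2), (10, 0)}; count = 2; Bézout bound = 2.

deg(f) = 2, deg(g) = 1, so Bézout bound = 2.
Scan x ∈ F_11. For each x, list the y ∈ F_11 with f(x, y) ≡ 0 and those with g(x, y) ≡ 0 (mod 11); the common zeros in that column are the intersection.
  x = 0: f ≡ 0 at y ∈ {0}; g ≡ 0 at y ∈ {1}; common: ∅.
  x = 1: f ≡ 0 at y ∈ {2}; g ≡ 0 at y ∈ {2}; common: {2}.
  x = 2: f ≡ 0 at y ∈ {2}; g ≡ 0 at y ∈ {3}; common: ∅.
  x = 3: f ≡ 0 at y ∈ {9}; g ≡ 0 at y ∈ {4}; common: ∅.
  x = 4: f ≡ 0 at y ∈ {6}; g ≡ 0 at y ∈ {5}; common: ∅.
  x = 5: f ≡ 0 at y ∈ {7}; g ≡ 0 at y ∈ {6}; common: ∅.
  x = 6: f ≡ 0 at y ∈ ∅; g ≡ 0 at y ∈ {7}; common: ∅.
  x = 7: f ≡ 0 at y ∈ {6}; g ≡ 0 at y ∈ {8}; common: ∅.
  x = 8: f ≡ 0 at y ∈ {7}; g ≡ 0 at y ∈ {9}; common: ∅.
  x = 9: f ≡ 0 at y ∈ {4}; g ≡ 0 at y ∈ {10}; common: ∅.
  x = 10: f ≡ 0 at y ∈ {0}; g ≡ 0 at y ∈ {0}; common: {0}.
Collecting: common zeros = {(1, 2), (10, 0)}, so the count is 2.
Comparison with the Bézout bound: 2 ≤ 2 = deg(f)·deg(g), as expected for curves with no common component (the bound is attained).


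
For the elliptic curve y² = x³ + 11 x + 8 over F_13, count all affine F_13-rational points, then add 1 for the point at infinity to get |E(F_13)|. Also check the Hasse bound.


Affine points = {(2, 5), (2, 8), (3, 4), (3, 9), (4, 5), (4, 8), (6, 2), (6, 11), (7, 5), (7, 8), (8, 6), (8, 7), (9, 2), (9, 11), (10, 0), (11, 2), (11, 11), (12, 3), (12, 10)}; affine count = 19; |E(F_13)| = 20.

Discriminant check: Δ ∝ 4a³ + 27b² = 4·11³ + 27·8² = 4·1331 + 27·64 ≡ 6 (mod 13). Nonzero ⇒ E is nonsingular.
For each x ∈ F_13, compute rhs = x³ + 11·x + 8 mod 13, then count y ∈ F_13 with y² ≡ rhs.
  x = 0: rhs = 8, matching y values: none (0 points).
  x = 1: rhs = 7, matching y values: none (0 points).
  x = 2: rhs = 12, matching y values: 5, 8 (2 points).
  x = 3: rhs = 3, matching y values: 4, 9 (2 points).
  x = 4: rhs = 12, matching y values: 5, 8 (2 points).
  x = 5: rhs = 6, matching y values: none (0 points).
  x = 6: rhs = 4, matching y values: 2, 11 (2 points).
  x = 7: rhs = 12, matching y values: 5, 8 (2 points).
  x = 8: rhs = 10, matching y values: 6, 7 (2 points).
  x = 9: rhs = 4, matching y values: 2, 11 (2 points).
  x = 10: rhs = 0, matching y values: 0 (1 points).
  x = 11: rhs = 4, matching y values: 2, 11 (2 points).
  x = 12: rhs = 9, matching y values: 3, 10 (2 points).
Total affine count: 19.
Full point count |E(F_13)| = 19 + 1 = 20.
Hasse bound: |20 − (13+1)| = |6| = 6 ≤ 2√13 ≈ 7.2111 ✓.


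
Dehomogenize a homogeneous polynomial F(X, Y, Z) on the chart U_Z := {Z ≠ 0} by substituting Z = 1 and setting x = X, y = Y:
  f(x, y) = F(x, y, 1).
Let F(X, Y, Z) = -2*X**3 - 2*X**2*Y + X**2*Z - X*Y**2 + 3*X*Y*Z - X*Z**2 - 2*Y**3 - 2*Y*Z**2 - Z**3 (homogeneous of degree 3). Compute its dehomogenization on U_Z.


f(x, y) = -2*x**3 - 2*x**2*y + x**2 - x*y**2 + 3*x*y - x - 2*y**3 - 2*y - 1

On U_Z we set Z = 1. Each monomial c·X^i·Y^j·Z^k in F becomes c·x^i·y^j·1^k = c·x^i·y^j.
Substituting Z = 1: F(X, Y, 1) = -2*x**3 - 2*x**2*y + x**2 - x*y**2 + 3*x*y - x - 2*y**3 - 2*y - 1.
Note: deg(f) ≤ deg(F) = 3; strict inequality happens when F is divisible by Z (lost terms).


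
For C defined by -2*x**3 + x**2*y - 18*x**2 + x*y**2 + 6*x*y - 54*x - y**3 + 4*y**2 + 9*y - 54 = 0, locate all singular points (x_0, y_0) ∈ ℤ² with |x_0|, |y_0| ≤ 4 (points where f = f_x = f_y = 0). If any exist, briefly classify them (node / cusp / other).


Singular points: {(-3, 0)}; classification: cusp.

Compute partial derivatives:
  f_x = -6*x**2 + 2*x*y - 36*x + y**2 + 6*y - 54.
  f_y = x**2 + 2*x*y + 6*x - 3*y**2 + 8*y + 9.
Scan x_0 ∈ {−4, ..., 4}. For each x_0, f_y(x_0, y) is a polynomial in y; find its integer roots y ∈ {−4, ..., 4}, then test f_x and f at those candidates.
  x = -4: f_y(-4, y) = 1 - 3*y**2; no integer root y with |y| ≤ 4.
  x = -3: f_y(-3, y) = -3*y**2 + 2*y; vanishes at y ∈ {0}. (-3, 0): f_x = 0, f = 0 — SINGULAR.
  x = -2: f_y(-2, y) = -3*y**2 + 4*y + 1; no integer root y with |y| ≤ 4.
  x = -1: f_y(-1, y) = -3*y**2 + 6*y + 4; no integer root y with |y| ≤ 4.
  x = 0: f_y(0, y) = -3*y**2 + 8*y + 9; no integer root y with |y| ≤ 4.
  x = 1: f_y(1, y) = -3*y**2 + 10*y + 16; no integer root y with |y| ≤ 4.
  x = 2: f_y(2, y) = -3*y**2 + 12*y + 25; no integer root y with |y| ≤ 4.
  x = 3: f_y(3, y) = -3*y**2 + 14*y + 36; no integer root y with |y| ≤ 4.
  x = 4: f_y(4, y) = -3*y**2 + 16*y + 49; no integer root y with |y| ≤ 4.
Only singular point on the grid: (-3, 0).
Classify: substitute x = -3 + u, y = 0 + v and expand: f = -2*u**3 + u**2*v + u*v**2 - v**3 + v**2.
No constant or linear terms (consistent with a singular point). Quadratic part: v**2. Cubic part: -2*u**3 + u**2*v + u*v**2 - v**3.
The quadratic part v**2 is a perfect square, so there is a single (double) tangent line v = 0, i.e. y = 0. Restricting the cubic part to that line (v = 0) leaves -2*u**3 ≠ 0, so f is not divisible by v and the branch is v² ≈ 2*u**3 to lowest order — this is a cusp.
Classification: cusp.


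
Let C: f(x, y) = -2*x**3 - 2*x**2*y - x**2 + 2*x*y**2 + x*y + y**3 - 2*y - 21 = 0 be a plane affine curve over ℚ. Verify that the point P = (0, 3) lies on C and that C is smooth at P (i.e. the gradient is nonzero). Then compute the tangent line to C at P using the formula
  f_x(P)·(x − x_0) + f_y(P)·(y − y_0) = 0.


Tangent line at P: 21*x + 25*y - 75 = 0.

Step 1: f(0, 3) = 0, so P lies on C.
Step 2: partial derivatives
  f_x(x, y) = -6*x**2 - 4*x*y - 2*x + 2*y**2 + y, f_y(x, y) = -2*x**2 + 4*x*y + x + 3*y**2 - 2.
  f_x(P) = 21, f_y(P) = 25 (gradient nonzero, so P is smooth).
Step 3: tangent line at P: 21·(x − 0) + 25·(y − 3) = 0.
Expanding: 21*x + 25*y - 75 = 0.


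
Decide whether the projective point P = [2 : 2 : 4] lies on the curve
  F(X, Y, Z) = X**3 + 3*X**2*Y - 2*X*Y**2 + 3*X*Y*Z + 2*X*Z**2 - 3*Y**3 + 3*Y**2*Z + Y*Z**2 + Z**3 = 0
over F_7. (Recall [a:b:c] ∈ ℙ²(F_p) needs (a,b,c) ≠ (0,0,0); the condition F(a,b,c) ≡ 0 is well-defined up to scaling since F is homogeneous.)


F(2,2,4) ≡ 3 (mod 7); P is NOT on the curve.

Evaluate F(2, 2, 4) term-by-term (mod 7).
  X**3 ↦ 1·8·1·1 = 8
  3*X**2*Y ↦ 3·4·2·1 = 24
  -2*X*Y**2 ↦ -2·2·4·1 = -16
  3*X*Y*Z ↦ 3·2·2·4 = 48
  2*X*Z**2 ↦ 2·2·1·16 = 64
  -3*Y**3 ↦ -3·1·8·1 = -24
  3*Y**2*Z ↦ 3·1·4·4 = 48
  Y*Z**2 ↦ 1·1·2·16 = 32
  Z**3 ↦ 1·1·1·64 = 64
Sum: F(2, 2, 4) = (8) + (24) + (-16) + (48) + (64) + (-24) + (48) + (32) + (64) = 248.
Reducing mod 7: 248 ≡ 3 (mod 7).
Since F(a, b, c) ≡ 3 ≠ 0 (mod 7), P does NOT lie on the curve.


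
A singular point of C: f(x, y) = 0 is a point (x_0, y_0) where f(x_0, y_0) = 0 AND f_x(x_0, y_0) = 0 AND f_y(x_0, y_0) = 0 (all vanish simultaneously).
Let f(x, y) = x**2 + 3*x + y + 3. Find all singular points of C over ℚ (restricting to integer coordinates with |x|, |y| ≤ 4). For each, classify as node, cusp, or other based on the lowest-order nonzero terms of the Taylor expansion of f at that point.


No singular points in the scanned grid; C is smooth there.

Compute partial derivatives:
  f_x = 2*x + 3.
  f_y = 1.
f_y = 1 is a nonzero constant, so f_y never vanishes: no point (x, y) can satisfy f = f_x = f_y = 0. In particular no (x, y) ∈ {−4, ..., 4}² is singular; the curve is smooth.


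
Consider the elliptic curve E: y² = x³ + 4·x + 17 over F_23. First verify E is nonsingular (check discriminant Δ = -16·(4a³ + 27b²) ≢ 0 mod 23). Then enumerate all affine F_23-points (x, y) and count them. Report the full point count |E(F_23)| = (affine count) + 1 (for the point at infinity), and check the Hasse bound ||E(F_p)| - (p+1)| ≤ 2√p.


Affine points = {(5, 1), (5, 22), (6, 2), (6, 21), (8, 3), (8, 20), (9, 0), (11, 9), (11, 14), (13, 9), (13, 14), (15, 5), (15, 18), (19, 11), (19, 12), (20, 1), (20, 22), (21, 1), (21, 22), (22, 9), (22, 14)}; affine count = 21; |E(F_23)| = 22.

Discriminant check: Δ ∝ 4a³ + 27b² = 4·4³ + 27·17² = 4·64 + 27·289 ≡ 9 (mod 23). Nonzero ⇒ E is nonsingular.
For each x ∈ F_23, compute rhs = x³ + 4·x + 17 mod 23, then count y ∈ F_23 with y² ≡ rhs.
  x = 0: rhs = 17, matching y values: none (0 points).
  x = 1: rhs = 22, matching y values: none (0 points).
  x = 2: rhs = 10, matching y values: none (0 points).
  x = 3: rhs = 10, matching y values: none (0 points).
  x = 4: rhs = 5, matching y values: none (0 points).
  x = 5: rhs = 1, matching y values: 1, 22 (2 points).
  x = 6: rhs = 4, matching y values: 2, 21 (2 points).
  x = 7: rhs = 20, matching y values: none (0 points).
  x = 8: rhs = 9, matching y values: 3, 20 (2 points).
  x = 9: rhs = 0, matching y values: 0 (1 points).
  x = 10: rhs = 22, matching y values: none (0 points).
  x = 11: rhs = 12, matching y values: 9, 14 (2 points).
  x = 12: rhs = 22, matching y values: none (0 points).
  x = 13: rhs = 12, matching y values: 9, 14 (2 points).
  x = 14: rhs = 11, matching y values: none (0 points).
  x = 15: rhs = 2, matching y values: 5, 18 (2 points).
  x = 16: rhs = 14, matching y values: none (0 points).
  x = 17: rhs = 7, matching y values: none (0 points).
  x = 18: rhs = 10, matching y values: none (0 points).
  x = 19: rhs = 6, matching y values: 11, 12 (2 points).
  x = 20: rhs = 1, matching y values: 1, 22 (2 points).
  x = 21: rhs = 1, matching y values: 1, 22 (2 points).
  x = 22: rhs = 12, matching y values: 9, 14 (2 points).
Total affine count: 21.
Full point count |E(F_23)| = 21 + 1 = 22.
Hasse bound: |22 − (23+1)| = |-2| = 2 ≤ 2√23 ≈ 9.5917 ✓.


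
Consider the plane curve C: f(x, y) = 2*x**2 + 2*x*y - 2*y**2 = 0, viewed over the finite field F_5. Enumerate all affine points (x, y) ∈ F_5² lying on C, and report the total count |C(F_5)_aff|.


Affine F_5-points: {(0, 0), (1, 3), (2, 1), (3, 4), (4, 2)}; count = 5.

For each of the 25 pairs (x, y) ∈ F_5², evaluate f(x, y) mod 5. Record the zeros.
  x = 0: [0↦0, 1↦3, 2↦2, 3↦2, 4↦3]  zeros at y ∈ {0}
  x = 1: [0↦2, 1↦2, 2↦3, 3↦0, 4↦3]  zeros at y ∈ {3}
  x = 2: [0↦3, 1↦0, 2↦3, 3↦2, 4↦2]  zeros at y ∈ {1}
  x = 3: [0↦3, 1↦2, 2↦2, 3↦3, 4↦0]  zeros at y ∈ {4}
  x = 4: [0↦2, 1↦3, 2↦0, 3↦3, 4↦2]  zeros at y ∈ {2}
Collecting zeros: affine points = {(0, 0), (1, 3), (2, 1), (3, 4), (4, 2)}.
Total count |C(F_5)_aff| = 5.
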